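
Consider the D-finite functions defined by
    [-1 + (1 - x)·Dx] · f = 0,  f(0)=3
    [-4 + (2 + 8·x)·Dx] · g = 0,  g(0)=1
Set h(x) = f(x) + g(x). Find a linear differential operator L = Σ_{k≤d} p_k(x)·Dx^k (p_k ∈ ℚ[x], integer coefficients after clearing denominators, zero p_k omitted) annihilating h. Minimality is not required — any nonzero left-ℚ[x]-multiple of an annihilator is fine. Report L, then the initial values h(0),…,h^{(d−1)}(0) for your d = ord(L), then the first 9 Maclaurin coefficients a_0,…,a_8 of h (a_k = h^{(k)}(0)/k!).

f: a_k = 3, 3, 3, 3, 3, 3, 3, 3, 3, …
g: a_k = 1, 2, -2, 4, -10, 28, -84, 264, -858, …
Weyl lclm of L_f,L_g ⇒ L₀ (ord ≤ 2).
L = (-8 - 12·x) + (6 + 8·x + 36·x^2)·Dx + (1 - 3·x - 22·x^2 + 24·x^3)·Dx^2  (order 2).
h: a_k = 4, 5, 1, 7, -7, 31, -81, 267, -855, …
ICs: h(0) = 4, h′(0) = 5.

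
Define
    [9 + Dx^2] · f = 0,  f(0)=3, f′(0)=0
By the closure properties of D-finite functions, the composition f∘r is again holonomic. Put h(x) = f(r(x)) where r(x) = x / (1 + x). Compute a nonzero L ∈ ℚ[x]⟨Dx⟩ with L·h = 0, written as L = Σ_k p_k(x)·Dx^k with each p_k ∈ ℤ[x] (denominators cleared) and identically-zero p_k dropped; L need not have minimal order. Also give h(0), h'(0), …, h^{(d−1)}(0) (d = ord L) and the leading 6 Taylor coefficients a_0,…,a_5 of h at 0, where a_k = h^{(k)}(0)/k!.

f: a_k = 3, 0, -27/2, 0, 81/8, 0, …
L₀ from L_f via x↦r, Dx↦r'^{-1}Dx.
L = 9 + (2 + 6·x + 6·x^2 + 2·x^3)·Dx + (1 + 4·x + 6·x^2 + 4·x^3 + x^4)·Dx^2  (order 2).
h: a_k = 3, 0, -27/2, 27, -243/8, 27/2, …
ICs: h(0) = 3, h′(0) = 0.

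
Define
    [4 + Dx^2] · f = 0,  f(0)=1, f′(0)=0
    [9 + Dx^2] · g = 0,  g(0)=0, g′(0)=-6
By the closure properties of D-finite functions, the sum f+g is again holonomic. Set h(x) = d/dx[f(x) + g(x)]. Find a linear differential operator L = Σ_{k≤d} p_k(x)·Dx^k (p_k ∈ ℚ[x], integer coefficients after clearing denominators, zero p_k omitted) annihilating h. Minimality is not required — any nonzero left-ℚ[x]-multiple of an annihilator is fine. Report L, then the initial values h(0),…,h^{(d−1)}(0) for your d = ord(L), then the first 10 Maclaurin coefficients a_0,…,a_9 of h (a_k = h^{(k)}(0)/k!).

L = 36 + 13·Dx^2 + Dx^4  (order 4).
h: a_k = -6, -4, 27, 8/3, -81/4, -8/15, 243/40, 16/315, -2187/2240, -8/2835, …
ICs: h(0) = -6, h′(0) = -4, h′′(0) = 54, h′′′(0) = 16.

f: a_k = 1, 0, -2, 0, 2/3, 0, -4/45, 0, 2/315, 0, …
g: a_k = 0, -6, 0, 9, 0, -81/20, 0, 243/280, 0, -243/2240, …
Sum ⇒ L₀ = lclm(L_f,L_g) in ℚ(x)⟨Dx⟩.
h₀' ⇒ L via d/dx closure of L₀.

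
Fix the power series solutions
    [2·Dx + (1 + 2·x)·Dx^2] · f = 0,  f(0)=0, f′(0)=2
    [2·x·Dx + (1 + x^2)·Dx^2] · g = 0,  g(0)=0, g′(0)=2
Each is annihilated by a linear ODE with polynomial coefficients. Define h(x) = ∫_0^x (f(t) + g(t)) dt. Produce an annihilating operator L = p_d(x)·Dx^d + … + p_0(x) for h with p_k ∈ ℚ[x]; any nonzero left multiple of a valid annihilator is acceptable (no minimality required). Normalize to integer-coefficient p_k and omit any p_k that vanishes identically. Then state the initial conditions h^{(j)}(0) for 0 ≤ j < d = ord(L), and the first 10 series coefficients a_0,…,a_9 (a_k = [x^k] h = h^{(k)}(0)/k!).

f: a_k = 0, 2, -2, 8/3, -4, 32/5, -32/3, 128/7, -32, 512/9, …
g: a_k = 0, 2, 0, -2/3, 0, 2/5, 0, -2/7, 0, 2/9, …
f+g: L₀ = lclm(L_f,L_g), ord ≤ 2+2.
h=∫₀ˣh₀: take L = L₀·Dx.
L = (-2 - 12·x + 6·x^2 + 4·x^3)·Dx^2 + (-5 - 4·x - 9·x^2 + 12·x^3 + 8·x^4)·Dx^3 + (-1 - x + 2·x^2 + x^3 + 3·x^4 + 2·x^5)·Dx^4  (order 4).
h: a_k = 0, 0, 2, -2/3, 1/2, -4/5, 17/15, -32/21, 9/4, -32/9, …
ICs: h(0) = 0, h′(0) = 0, h′′(0) = 4, h′′′(0) = -4.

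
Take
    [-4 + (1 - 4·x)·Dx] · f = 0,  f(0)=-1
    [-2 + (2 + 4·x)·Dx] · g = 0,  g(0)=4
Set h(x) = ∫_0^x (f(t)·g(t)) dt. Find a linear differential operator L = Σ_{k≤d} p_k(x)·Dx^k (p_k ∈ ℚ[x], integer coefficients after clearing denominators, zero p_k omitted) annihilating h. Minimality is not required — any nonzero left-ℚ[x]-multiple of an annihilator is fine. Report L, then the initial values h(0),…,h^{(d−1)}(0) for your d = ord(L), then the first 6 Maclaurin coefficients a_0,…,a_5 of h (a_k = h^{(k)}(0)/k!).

L = (5 + 4·x)·Dx + (-1 + 2·x + 8·x^2)·Dx^2  (order 2).
h: a_k = 0, -4, -10, -26, -157/2, -2507/10, …
ICs: h(0) = 0, h′(0) = -4.

f: a_k = -1, -4, -16, -64, -256, -1024, …
g: a_k = 4, 4, -2, 2, -5/2, 7/2, …
h₀=f·g: eliminate ⇒ L₀, order ≤ 1·1.
h=∫₀ˣh₀: take L = L₀·Dx.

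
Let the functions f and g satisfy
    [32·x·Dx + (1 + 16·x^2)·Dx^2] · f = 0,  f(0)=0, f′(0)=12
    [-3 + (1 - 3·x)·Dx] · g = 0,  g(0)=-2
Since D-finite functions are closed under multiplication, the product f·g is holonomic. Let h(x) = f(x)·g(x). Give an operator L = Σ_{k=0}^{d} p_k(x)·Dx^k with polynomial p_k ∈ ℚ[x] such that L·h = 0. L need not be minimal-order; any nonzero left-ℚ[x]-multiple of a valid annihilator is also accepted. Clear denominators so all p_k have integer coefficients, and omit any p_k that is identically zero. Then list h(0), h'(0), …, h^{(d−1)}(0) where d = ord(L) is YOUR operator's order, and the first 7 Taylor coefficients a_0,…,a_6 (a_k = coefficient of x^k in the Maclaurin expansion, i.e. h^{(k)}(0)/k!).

f: a_k = 0, 12, 0, -64, 0, 3072/5, 0, …
g: a_k = -2, -6, -18, -54, -162, -486, -1458, …
h₀=f·g: eliminate ⇒ L₀, order ≤ 2·1.
L = 96·x + (6 - 32·x + 192·x^2)·Dx + (-1 + 3·x - 16·x^2 + 48·x^3)·Dx^2  (order 2).
h: a_k = 0, -24, -72, -88, -264, -10104/5, -30312/5, …
ICs: h(0) = 0, h′(0) = -24.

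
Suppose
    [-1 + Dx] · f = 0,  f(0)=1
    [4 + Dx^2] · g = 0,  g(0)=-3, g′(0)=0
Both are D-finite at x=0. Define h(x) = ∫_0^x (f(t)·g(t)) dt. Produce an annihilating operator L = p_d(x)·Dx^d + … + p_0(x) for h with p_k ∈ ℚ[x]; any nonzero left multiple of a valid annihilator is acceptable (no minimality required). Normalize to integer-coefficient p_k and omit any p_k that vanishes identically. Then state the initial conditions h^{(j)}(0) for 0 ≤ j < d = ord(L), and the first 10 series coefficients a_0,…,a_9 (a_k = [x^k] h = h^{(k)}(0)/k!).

f: a_k = 1, 1, 1/2, 1/6, 1/24, 1/120, 1/720, 1/5040, 1/40320, 1/362880, …
g: a_k = -3, 0, 6, 0, -2, 0, 4/15, 0, -2/105, 0, …
f·g: L₀ = L_f ⊗_s L_g, ord ≤ 1·2.
Integrate: L := L₀·Dx.
L = 5·Dx - 2·Dx^2 + Dx^3  (order 3).
h: a_k = 0, -3, -3/2, 3/2, 11/8, 7/40, -41/240, -39/560, -29/13440, 527/120960, …
ICs: h(0) = 0, h′(0) = -3, h′′(0) = -3.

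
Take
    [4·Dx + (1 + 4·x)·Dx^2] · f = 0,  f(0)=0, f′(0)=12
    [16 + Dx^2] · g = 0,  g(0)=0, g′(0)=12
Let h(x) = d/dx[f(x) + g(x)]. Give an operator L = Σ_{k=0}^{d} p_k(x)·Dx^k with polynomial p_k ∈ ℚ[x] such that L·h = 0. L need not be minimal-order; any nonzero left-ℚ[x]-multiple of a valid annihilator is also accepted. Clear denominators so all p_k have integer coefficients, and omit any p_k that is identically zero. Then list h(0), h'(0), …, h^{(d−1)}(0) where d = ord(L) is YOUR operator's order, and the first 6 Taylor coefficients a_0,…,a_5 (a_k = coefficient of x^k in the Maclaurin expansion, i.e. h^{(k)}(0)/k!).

L = (448 + 512·x + 1024·x^2) + (48 + 320·x + 768·x^2 + 1024·x^3)·Dx + (28 + 32·x + 64·x^2)·Dx^2 + (3 + 20·x + 48·x^2 + 64·x^3)·Dx^3  (order 3).
h: a_k = 24, -48, 96, -768, 3200, -12288, …
ICs: h(0) = 24, h′(0) = -48, h′′(0) = 192.

f: a_k = 0, 12, -24, 64, -192, 3072/5, …
g: a_k = 0, 12, 0, -32, 0, 128/5, …
f+g: L₀ = lclm(L_f,L_g), ord ≤ 2+2.
Derive L from L₀ (diff closure).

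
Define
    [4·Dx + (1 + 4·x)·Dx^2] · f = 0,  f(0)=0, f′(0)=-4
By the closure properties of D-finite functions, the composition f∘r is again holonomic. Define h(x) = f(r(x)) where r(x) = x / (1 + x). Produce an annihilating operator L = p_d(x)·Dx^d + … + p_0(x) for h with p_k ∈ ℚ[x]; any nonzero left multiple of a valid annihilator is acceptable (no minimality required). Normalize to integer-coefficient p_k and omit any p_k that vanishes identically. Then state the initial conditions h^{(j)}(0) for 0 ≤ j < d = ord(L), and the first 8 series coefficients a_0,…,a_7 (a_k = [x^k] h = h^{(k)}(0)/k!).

L = (6 + 10·x)·Dx + (1 + 6·x + 5·x^2)·Dx^2  (order 2).
h: a_k = 0, -4, 12, -124/3, 156, -3124/5, 2604, -78124/7, …
ICs: h(0) = 0, h′(0) = -4.

f: a_k = 0, -4, 8, -64/3, 64, -1024/5, 2048/3, -16384/7, …
Change of var in L_f (x↦r) gives L₀.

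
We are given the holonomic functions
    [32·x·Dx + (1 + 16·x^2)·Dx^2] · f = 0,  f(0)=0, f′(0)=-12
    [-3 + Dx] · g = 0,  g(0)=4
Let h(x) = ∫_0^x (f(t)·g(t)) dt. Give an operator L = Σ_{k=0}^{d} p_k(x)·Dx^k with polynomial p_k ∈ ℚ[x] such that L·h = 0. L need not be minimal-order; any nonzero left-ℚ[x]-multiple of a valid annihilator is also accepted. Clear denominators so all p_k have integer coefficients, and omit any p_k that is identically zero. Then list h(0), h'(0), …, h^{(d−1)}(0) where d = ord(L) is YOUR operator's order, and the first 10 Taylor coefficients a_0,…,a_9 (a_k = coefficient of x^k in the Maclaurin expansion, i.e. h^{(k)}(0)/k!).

L = (9 - 96·x + 144·x^2)·Dx + (-6 + 32·x - 96·x^2)·Dx^2 + (1 + 16·x^2)·Dx^3  (order 3).
h: a_k = 0, 0, -24, -48, 10, 552/5, -1223/5, -6318/7, 624507/280, 286607/35, …
ICs: h(0) = 0, h′(0) = 0, h′′(0) = -48.

f: a_k = 0, -12, 0, 64, 0, -3072/5, 0, 49152/7, 0, -262144/3, …
g: a_k = 4, 12, 18, 18, 27/2, 81/10, 81/20, 243/140, 729/1120, 243/1120, …
f·g: L₀ = L_f ⊗_s L_g, ord ≤ 2·1.
h=∫h₀ ⇒ L = L₀·Dx.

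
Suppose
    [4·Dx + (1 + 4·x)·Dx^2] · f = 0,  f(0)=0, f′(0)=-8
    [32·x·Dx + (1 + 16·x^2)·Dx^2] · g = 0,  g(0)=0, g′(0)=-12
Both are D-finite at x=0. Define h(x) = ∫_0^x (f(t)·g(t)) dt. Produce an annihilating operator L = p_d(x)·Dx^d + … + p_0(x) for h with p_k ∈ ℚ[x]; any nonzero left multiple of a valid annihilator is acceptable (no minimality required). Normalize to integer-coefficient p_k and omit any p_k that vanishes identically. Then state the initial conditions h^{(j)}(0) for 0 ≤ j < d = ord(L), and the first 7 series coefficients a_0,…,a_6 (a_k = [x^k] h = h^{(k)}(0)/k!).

L = (1536 + 11264·x + 81920·x^2 + 638976·x^3 + 1966080·x^4 + 3407872·x^5 + 4194304·x^7)·Dx^2 + (288 + 7936·x + 78848·x^2 + 495616·x^3 + 2228224·x^4 + 6094848·x^5 + 9175040·x^6 + 3145728·x^7 + 14680064·x^8)·Dx^3 + (48 + 1024·x + 12288·x^2 + 79872·x^3 + 368640·x^4 + 1277952·x^5 + 3145728·x^6 + 4718592·x^7 + 3145728·x^8 + 8388608·x^9)·Dx^4 + (5 + 72·x + 592·x^2 + 3584·x^3 + 16896·x^4 + 61440·x^5 + 172032·x^6 + 393216·x^7 + 589824·x^8 + 524288·x^9 + 1048576·x^10)·Dx^5  (order 5).
h: a_k = 0, 0, 0, 32, -48, 0, -256/3, …
ICs: h(0) = 0, h′(0) = 0, h′′(0) = 0, h′′′(0) = 192, h′′′′(0) = -1152.

f: a_k = 0, -8, 16, -128/3, 128, -2048/5, 4096/3, …
g: a_k = 0, -12, 0, 64, 0, -3072/5, 0, …
Sym-product of L_f,L_g gives L₀ (≤ ord 4).
h=∫h₀ ⇒ L = L₀·Dx.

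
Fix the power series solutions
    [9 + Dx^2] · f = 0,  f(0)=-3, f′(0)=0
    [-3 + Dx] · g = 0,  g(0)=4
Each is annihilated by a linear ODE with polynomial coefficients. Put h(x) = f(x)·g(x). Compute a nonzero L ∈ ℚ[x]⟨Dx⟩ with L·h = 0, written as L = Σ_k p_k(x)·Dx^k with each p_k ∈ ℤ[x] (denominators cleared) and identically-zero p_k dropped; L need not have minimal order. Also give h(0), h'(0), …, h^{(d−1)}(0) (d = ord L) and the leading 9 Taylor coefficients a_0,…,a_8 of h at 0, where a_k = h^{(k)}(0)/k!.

f: a_k = -3, 0, 27/2, 0, -81/8, 0, 243/80, 0, -2187/4480, …
g: a_k = 4, 12, 18, 18, 27/2, 81/10, 81/20, 243/140, 729/1120, …
L₀ := L_f ⊗_s L_g (sym. prod.), ord ≤ 2.
L = 18 - 6·Dx + Dx^2  (order 2).
h: a_k = -12, -36, 0, 108, 162, 486/5, 0, -1458/35, -2187/70, …
ICs: h(0) = -12, h′(0) = -36.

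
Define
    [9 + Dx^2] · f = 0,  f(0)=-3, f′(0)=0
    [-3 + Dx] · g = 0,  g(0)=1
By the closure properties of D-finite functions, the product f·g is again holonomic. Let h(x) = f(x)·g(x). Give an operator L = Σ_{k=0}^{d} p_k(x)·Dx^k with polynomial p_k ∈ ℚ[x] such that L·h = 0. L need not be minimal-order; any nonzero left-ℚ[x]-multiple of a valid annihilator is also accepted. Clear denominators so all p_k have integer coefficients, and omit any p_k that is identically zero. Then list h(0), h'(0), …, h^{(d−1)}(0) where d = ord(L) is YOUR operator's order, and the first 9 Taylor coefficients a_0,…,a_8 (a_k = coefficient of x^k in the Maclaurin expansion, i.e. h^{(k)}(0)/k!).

L = 18 - 6·Dx + Dx^2  (order 2).
h: a_k = -3, -9, 0, 27, 81/2, 243/10, 0, -729/70, -2187/280, …
ICs: h(0) = -3, h′(0) = -9.

f: a_k = -3, 0, 27/2, 0, -81/8, 0, 243/80, 0, -2187/4480, …
g: a_k = 1, 3, 9/2, 9/2, 27/8, 81/40, 81/80, 243/560, 729/4480, …
f·g: L₀ = L_f ⊗_s L_g, ord ≤ 2·1.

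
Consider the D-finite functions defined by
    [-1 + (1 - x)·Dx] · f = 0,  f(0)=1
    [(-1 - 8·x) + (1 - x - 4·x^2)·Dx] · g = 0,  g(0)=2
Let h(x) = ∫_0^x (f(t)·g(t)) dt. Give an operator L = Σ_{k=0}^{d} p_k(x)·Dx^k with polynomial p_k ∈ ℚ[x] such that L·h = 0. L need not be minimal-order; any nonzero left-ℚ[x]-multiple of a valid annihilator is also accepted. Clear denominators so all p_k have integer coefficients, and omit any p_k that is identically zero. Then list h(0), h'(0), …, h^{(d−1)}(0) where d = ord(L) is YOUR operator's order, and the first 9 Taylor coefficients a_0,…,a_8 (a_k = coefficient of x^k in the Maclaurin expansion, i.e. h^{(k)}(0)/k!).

L = (-2 - 6·x + 12·x^2)·Dx + (1 - 2·x - 3·x^2 + 4·x^3)·Dx^2  (order 2).
h: a_k = 0, 2, 2, 14/3, 8, 18, 110/3, 582/7, 183, …
ICs: h(0) = 0, h′(0) = 2.

f: a_k = 1, 1, 1, 1, 1, 1, 1, 1, 1, …
g: a_k = 2, 2, 10, 18, 58, 130, 362, 882, 2330, …
L₀ := L_f ⊗_s L_g (sym. prod.), ord ≤ 1.
h=∫₀ˣh₀: take L = L₀·Dx.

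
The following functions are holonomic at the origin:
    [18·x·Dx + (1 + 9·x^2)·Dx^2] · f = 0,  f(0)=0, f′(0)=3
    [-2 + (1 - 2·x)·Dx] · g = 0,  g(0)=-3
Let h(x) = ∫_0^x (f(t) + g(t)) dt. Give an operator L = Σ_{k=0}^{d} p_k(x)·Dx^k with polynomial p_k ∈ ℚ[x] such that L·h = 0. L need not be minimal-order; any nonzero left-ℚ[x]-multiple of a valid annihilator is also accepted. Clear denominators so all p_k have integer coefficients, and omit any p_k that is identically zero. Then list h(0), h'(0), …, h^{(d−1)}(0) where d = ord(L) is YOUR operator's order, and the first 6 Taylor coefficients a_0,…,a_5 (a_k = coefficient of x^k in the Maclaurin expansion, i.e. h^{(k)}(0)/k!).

f: a_k = 0, 3, 0, -9, 0, 243/5, …
g: a_k = -3, -6, -12, -24, -48, -96, …
f+g: L₀ = lclm(L_f,L_g), ord ≤ 2+1.
Integrate: L := L₀·Dx.
L = (36 - 288·x - 972·x^2)·Dx^2 + (-21 + 36·x - 9·x^2 - 972·x^3)·Dx^3 + (2 + 5·x + 45·x^3 - 162·x^4)·Dx^4  (order 4).
h: a_k = 0, -3, -3/2, -4, -33/4, -48/5, …
ICs: h(0) = 0, h′(0) = -3, h′′(0) = -3, h′′′(0) = -24.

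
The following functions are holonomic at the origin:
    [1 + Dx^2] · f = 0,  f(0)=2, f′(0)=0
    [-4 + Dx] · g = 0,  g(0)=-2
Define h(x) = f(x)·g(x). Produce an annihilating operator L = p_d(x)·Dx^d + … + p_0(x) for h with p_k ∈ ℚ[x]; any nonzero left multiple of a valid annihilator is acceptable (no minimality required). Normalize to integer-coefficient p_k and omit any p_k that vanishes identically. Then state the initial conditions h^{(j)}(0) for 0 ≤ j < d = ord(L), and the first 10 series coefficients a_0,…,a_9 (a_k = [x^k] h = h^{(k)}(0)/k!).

L = 17 - 8·Dx + Dx^2  (order 2).
h: a_k = -4, -16, -30, -104/3, -161/6, -202/15, -11/4, 727/315, 31679/10080, 50999/22680, …
ICs: h(0) = -4, h′(0) = -16.

f: a_k = 2, 0, -1, 0, 1/12, 0, -1/360, 0, 1/20160, 0, …
g: a_k = -2, -8, -16, -64/3, -64/3, -256/15, -512/45, -2048/315, -1024/315, -4096/2835, …
h₀=f·g: eliminate ⇒ L₀, order ≤ 2·1.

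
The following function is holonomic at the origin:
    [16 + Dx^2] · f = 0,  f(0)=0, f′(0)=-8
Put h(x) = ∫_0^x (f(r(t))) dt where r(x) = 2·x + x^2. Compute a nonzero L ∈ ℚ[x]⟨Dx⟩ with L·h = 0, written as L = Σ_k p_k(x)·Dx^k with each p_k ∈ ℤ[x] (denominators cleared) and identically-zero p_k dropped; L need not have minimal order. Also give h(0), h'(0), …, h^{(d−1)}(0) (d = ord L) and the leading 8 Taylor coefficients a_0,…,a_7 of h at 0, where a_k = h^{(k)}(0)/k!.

f: a_k = 0, -8, 0, 64/3, 0, -256/15, 0, 2048/315, …
Substitute x→r, Dx→(1/r')Dx; clear ⇒ L₀.
h=∫₀ˣh₀: take L = L₀·Dx.
L = (64 + 192·x + 192·x^2 + 64·x^3)·Dx - Dx^2 + (1 + x)·Dx^3  (order 3).
h: a_k = 0, 0, -8, -8/3, 128/3, 256/5, -3136/45, -192, …
ICs: h(0) = 0, h′(0) = 0, h′′(0) = -16.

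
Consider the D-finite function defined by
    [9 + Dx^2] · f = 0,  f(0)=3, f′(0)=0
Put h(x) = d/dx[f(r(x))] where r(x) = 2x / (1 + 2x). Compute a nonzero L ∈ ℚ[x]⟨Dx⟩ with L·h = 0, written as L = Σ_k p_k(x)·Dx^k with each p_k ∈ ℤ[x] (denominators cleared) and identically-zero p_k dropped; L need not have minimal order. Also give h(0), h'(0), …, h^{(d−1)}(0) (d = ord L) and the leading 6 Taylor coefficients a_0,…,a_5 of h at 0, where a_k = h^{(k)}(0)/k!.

L = (60 + 96·x + 96·x^2) + (12 + 72·x + 144·x^2 + 96·x^3)·Dx + (1 + 8·x + 24·x^2 + 32·x^3 + 16·x^4)·Dx^2  (order 2).
h: a_k = 0, -108, 648, -1944, 2160, 58968/5, …
ICs: h(0) = 0, h′(0) = -108.

f: a_k = 3, 0, -27/2, 0, 81/8, 0, …
f∘r: x↦r, Dx↦Dx/r' in L_f ⇒ L₀.
Derive L from L₀ (diff closure).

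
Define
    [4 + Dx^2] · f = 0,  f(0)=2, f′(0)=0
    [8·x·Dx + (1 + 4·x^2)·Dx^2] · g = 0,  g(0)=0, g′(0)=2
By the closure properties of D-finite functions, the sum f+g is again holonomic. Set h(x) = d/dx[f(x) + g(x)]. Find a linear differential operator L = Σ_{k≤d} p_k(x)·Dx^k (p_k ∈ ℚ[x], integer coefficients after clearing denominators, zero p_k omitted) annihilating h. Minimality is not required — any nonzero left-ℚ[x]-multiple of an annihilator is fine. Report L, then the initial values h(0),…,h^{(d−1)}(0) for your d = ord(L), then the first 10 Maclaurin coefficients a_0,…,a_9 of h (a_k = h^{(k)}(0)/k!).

L = (-352·x + 1792·x^3 + 512·x^5) + (-4 + 112·x^2 + 576·x^4 + 256·x^6)·Dx + (-88·x + 448·x^3 + 128·x^5)·Dx^2 + (-1 + 28·x^2 + 144·x^4 + 64·x^6)·Dx^3  (order 3).
h: a_k = 2, -8, -8, 16/3, 32, -16/15, -128, 32/315, 512, -16/2835, …
ICs: h(0) = 2, h′(0) = -8, h′′(0) = -16.

f: a_k = 2, 0, -4, 0, 4/3, 0, -8/45, 0, 4/315, 0, …
g: a_k = 0, 2, 0, -8/3, 0, 32/5, 0, -128/7, 0, 512/9, …
Weyl lclm of L_f,L_g ⇒ L₀ (ord ≤ 4).
h₀' ⇒ L via d/dx closure of L₀.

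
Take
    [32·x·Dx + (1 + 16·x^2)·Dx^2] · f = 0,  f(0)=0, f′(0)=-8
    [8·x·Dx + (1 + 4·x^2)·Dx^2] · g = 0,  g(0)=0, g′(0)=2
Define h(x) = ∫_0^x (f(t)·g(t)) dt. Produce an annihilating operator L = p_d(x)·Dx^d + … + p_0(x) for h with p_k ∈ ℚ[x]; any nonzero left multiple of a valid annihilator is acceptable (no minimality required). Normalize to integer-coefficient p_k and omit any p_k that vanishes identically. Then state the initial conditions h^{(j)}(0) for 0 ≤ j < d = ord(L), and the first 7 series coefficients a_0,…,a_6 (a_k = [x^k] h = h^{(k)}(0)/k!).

L = (-1536·x - 51200·x^3 - 262144·x^5 + 655360·x^7 + 6291456·x^9)·Dx^2 + (-80 - 6592·x^2 - 92160·x^4 - 229376·x^6 + 2293760·x^8 + 9437184·x^10)·Dx^3 + (-160·x - 4480·x^3 - 30720·x^5 + 69632·x^7 + 1310720·x^9 + 3145728·x^11)·Dx^4 + (-1 - 40·x^2 - 464·x^4 + 29696·x^8 + 163840·x^10 + 262144·x^12)·Dx^5  (order 5).
h: a_k = 0, 0, 0, -16/3, 0, 64/3, 0, …
ICs: h(0) = 0, h′(0) = 0, h′′(0) = 0, h′′′(0) = -32, h′′′′(0) = 0.

f: a_k = 0, -8, 0, 128/3, 0, -2048/5, 0, …
g: a_k = 0, 2, 0, -8/3, 0, 32/5, 0, …
Product ⇒ symmetric product L₀, ord ≤ 4.
Integrate: L := L₀·Dx.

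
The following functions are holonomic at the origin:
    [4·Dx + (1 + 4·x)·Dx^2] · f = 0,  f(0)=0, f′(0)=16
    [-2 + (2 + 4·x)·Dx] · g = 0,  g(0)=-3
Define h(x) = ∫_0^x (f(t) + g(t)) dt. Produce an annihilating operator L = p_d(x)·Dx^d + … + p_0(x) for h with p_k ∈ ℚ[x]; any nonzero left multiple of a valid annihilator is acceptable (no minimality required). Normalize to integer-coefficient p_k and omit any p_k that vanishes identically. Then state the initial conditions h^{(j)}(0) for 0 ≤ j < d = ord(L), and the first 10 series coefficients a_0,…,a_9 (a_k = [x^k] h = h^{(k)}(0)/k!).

f: a_k = 0, 16, -32, 256/3, -256, 4096/5, -8192/3, 65536/7, -32768, 1048576/9, …
g: a_k = -3, -3, 3/2, -3/2, 15/8, -21/8, 63/16, -99/16, 1287/128, -2145/128, …
Weyl lclm of L_f,L_g ⇒ L₀ (ord ≤ 3).
h=∫₀ˣh₀: take L = L₀·Dx.
L = (20 + 16·x)·Dx^2 + (29 + 104·x + 80·x^2)·Dx^3 + (3 + 22·x + 48·x^2 + 32·x^3)·Dx^4  (order 4).
h: a_k = 0, -3, 13/2, -61/6, 503/24, -2033/40, 32663/240, -130883/336, 1047883/896, -4193017/1152, …
ICs: h(0) = 0, h′(0) = -3, h′′(0) = 13, h′′′(0) = -61.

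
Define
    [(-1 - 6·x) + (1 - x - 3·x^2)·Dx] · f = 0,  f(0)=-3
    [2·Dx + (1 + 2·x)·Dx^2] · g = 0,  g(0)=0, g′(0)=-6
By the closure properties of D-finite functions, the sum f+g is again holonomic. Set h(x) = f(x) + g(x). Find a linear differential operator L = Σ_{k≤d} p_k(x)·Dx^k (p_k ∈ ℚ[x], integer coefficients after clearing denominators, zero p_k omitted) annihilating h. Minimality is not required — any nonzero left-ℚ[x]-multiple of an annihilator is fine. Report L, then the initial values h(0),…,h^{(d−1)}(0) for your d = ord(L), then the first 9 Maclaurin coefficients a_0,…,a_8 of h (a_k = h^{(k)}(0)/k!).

f: a_k = -3, -3, -12, -21, -57, -120, -291, -651, -1524, …
g: a_k = 0, -6, 6, -8, 12, -96/5, 32, -384/7, 96, …
Weyl lclm of L_f,L_g ⇒ L₀ (ord ≤ 3).
L = (74 + 412·x + 948·x^2 + 864·x^3 + 648·x^4)·Dx + (17 + 212·x + 890·x^2 + 1644·x^3 + 1764·x^4 + 1080·x^5)·Dx^2 + (-5 - 27·x - 33·x^2 + 68·x^3 + 276·x^4 + 396·x^5 + 216·x^6)·Dx^3  (order 3).
h: a_k = -3, -9, -6, -29, -45, -696/5, -259, -4941/7, -1428, …
ICs: h(0) = -3, h′(0) = -9, h′′(0) = -12.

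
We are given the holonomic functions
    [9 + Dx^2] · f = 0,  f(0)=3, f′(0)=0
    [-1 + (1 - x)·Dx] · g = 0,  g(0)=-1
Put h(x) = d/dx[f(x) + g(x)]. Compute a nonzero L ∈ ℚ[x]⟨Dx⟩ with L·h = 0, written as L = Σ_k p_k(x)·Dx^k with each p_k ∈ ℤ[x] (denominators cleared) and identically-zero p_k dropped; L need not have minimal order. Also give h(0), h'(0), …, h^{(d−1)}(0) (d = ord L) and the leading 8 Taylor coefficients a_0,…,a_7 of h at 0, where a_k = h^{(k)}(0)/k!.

f: a_k = 3, 0, -27/2, 0, 81/8, 0, -243/80, 0, …
g: a_k = -1, -1, -1, -1, -1, -1, -1, -1, …
Weyl lclm of L_f,L_g ⇒ L₀ (ord ≤ 3).
Differentiate: ansatz ord ≤ ord L₀ ⇒ L.
L = (126 - 108·x + 54·x^2) + (-45 + 99·x - 81·x^2 + 27·x^3)·Dx + (14 - 12·x + 6·x^2)·Dx^2 + (-5 + 11·x - 9·x^2 + 3·x^3)·Dx^3  (order 3).
h: a_k = -1, -29, -3, 73/2, -5, -969/40, -7, -2293/560, …
ICs: h(0) = -1, h′(0) = -29, h′′(0) = -6.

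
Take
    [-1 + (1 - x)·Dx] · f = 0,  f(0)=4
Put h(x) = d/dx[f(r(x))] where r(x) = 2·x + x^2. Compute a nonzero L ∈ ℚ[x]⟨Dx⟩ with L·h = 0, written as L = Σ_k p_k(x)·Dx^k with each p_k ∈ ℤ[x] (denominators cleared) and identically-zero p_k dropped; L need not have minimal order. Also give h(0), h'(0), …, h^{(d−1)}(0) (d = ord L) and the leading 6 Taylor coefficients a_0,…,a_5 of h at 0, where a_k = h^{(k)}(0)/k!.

L = (5 + 6·x + 3·x^2) + (-1 + x + 3·x^2 + x^3)·Dx  (order 1).
h: a_k = 8, 40, 144, 464, 1400, 4056, …
ICs: h(0) = 8.

f: a_k = 4, 4, 4, 4, 4, 4, …
Change of var in L_f (x↦r) gives L₀.
h₀' ⇒ L via d/dx closure of L₀.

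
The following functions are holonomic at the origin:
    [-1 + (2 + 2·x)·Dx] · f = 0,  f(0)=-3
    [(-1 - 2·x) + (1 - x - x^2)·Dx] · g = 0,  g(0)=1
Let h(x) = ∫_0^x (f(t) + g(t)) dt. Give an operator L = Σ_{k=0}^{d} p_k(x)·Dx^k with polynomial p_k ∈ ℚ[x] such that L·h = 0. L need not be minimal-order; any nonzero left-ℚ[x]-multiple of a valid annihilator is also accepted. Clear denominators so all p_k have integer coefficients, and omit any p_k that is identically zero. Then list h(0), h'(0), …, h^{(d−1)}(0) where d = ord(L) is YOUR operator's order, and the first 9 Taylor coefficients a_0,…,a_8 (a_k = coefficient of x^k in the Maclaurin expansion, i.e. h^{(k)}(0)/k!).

f: a_k = -3, -3/2, 3/8, -3/16, 15/128, -21/256, 63/1024, -99/2048, 1287/32768, …
g: a_k = 1, 1, 2, 3, 5, 8, 13, 21, 34, …
Sum ⇒ L₀ = lclm(L_f,L_g) in ℚ(x)⟨Dx⟩.
∫: right-multiply L₀ by Dx.
L = (9 + 21·x + 21·x^2 + 10·x^3)·Dx + (-17 - 54·x - 87·x^2 - 74·x^3 - 25·x^4)·Dx^2 + (2 + 14·x + 6·x^2 - 30·x^3 - 34·x^4 - 10·x^5)·Dx^3  (order 3).
h: a_k = 0, -2, -1/4, 19/24, 45/64, 131/128, 2027/1536, 13375/7168, 42909/16384, …
ICs: h(0) = 0, h′(0) = -2, h′′(0) = -1/2.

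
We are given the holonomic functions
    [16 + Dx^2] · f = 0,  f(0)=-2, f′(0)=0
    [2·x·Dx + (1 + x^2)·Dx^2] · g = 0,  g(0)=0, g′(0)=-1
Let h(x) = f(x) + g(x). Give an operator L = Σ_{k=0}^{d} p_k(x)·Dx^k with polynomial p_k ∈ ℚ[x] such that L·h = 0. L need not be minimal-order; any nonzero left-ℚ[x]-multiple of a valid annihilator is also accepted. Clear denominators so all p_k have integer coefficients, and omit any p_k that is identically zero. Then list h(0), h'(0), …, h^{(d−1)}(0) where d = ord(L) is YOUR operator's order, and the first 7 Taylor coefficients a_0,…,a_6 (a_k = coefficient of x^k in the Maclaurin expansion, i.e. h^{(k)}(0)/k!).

L = (64·x + 704·x^3 + 256·x^5)·Dx + (112 + 416·x^2 + 432·x^4 + 128·x^6)·Dx^2 + (4·x + 44·x^3 + 16·x^5)·Dx^3 + (7 + 26·x^2 + 27·x^4 + 8·x^6)·Dx^4  (order 4).
h: a_k = -2, -1, 16, 1/3, -64/3, -1/5, 512/45, …
ICs: h(0) = -2, h′(0) = -1, h′′(0) = 32, h′′′(0) = 2.

f: a_k = -2, 0, 16, 0, -64/3, 0, 512/45, …
g: a_k = 0, -1, 0, 1/3, 0, -1/5, 0, …
L₀ := lclm(L_f,L_g); ord L₀ ≤ 2+2.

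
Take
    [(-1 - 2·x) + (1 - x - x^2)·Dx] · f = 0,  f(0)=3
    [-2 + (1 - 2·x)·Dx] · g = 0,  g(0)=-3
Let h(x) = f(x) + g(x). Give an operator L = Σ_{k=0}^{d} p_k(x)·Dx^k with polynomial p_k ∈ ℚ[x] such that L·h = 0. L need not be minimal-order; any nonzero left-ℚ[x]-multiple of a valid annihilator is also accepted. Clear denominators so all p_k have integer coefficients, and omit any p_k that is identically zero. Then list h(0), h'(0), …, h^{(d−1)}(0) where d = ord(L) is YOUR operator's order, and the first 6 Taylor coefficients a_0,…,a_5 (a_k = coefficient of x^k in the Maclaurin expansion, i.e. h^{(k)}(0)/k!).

f: a_k = 3, 3, 6, 9, 15, 24, …
g: a_k = -3, -6, -12, -24, -48, -96, …
Sum ⇒ L₀ = lclm(L_f,L_g) in ℚ(x)⟨Dx⟩.
L = (-12·x + 12·x^2 - 8·x^3) + (4 - 6·x - 6·x^2 + 16·x^3 - 16·x^4)·Dx + (-1 + 5·x - 9·x^2 + 6·x^3 + 2·x^4 - 4·x^5)·Dx^2  (order 2).
h: a_k = 0, -3, -6, -15, -33, -72, …
ICs: h(0) = 0, h′(0) = -3.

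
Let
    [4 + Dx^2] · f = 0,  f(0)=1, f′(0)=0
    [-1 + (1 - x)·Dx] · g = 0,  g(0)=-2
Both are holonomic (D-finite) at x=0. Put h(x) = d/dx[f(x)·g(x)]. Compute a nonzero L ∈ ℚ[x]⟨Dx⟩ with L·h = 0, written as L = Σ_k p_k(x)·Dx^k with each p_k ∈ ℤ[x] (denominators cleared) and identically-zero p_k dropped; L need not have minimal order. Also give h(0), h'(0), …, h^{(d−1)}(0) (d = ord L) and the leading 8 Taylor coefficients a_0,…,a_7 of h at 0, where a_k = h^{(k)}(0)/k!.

f: a_k = 1, 0, -2, 0, 2/3, 0, -4/45, 0, …
g: a_k = -2, -2, -2, -2, -2, -2, -2, -2, …
f·g: L₀ = L_f ⊗_s L_g, ord ≤ 2·1.
h=h₀': d/dx-closure on L₀ ⇒ L.
L = (2 - 8·x + 4·x^2) + (-2 + 2·x)·Dx + (1 - 2·x + x^2)·Dx^2  (order 2).
h: a_k = -2, 4, 6, 8/3, 10/3, 76/15, 266/45, 2096/315, …
ICs: h(0) = -2, h′(0) = 4.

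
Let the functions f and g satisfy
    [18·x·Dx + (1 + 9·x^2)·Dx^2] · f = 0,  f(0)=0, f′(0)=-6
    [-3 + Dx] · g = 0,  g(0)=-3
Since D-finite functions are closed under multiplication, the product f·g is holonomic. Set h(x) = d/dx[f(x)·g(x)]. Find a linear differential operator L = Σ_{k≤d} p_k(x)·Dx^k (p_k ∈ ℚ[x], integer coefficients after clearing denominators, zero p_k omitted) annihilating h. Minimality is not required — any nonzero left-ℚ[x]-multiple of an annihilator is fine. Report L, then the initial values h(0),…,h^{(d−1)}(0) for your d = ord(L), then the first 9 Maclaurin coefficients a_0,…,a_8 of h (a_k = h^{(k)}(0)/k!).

f: a_k = 0, -6, 0, 18, 0, -486/5, 0, 4374/7, 0, …
g: a_k = -3, -9, -27/2, -27/2, -81/8, -243/40, -243/80, -729/560, -2187/4480, …
Product ⇒ symmetric product L₀, ord ≤ 2.
Derive L from L₀ (diff closure).
L = (9 + 135·x - 243·x^2 + 243·x^3) + (-54·x + 108·x^2 - 162·x^3)·Dx + (-1 + 3·x - 9·x^2 + 27·x^3)·Dx^2  (order 2).
h: a_k = 18, 108, 81, -324, 2187/4, 8019/2, -203391/40, -247131/7, 22655133/448, …
ICs: h(0) = 18, h′(0) = 108.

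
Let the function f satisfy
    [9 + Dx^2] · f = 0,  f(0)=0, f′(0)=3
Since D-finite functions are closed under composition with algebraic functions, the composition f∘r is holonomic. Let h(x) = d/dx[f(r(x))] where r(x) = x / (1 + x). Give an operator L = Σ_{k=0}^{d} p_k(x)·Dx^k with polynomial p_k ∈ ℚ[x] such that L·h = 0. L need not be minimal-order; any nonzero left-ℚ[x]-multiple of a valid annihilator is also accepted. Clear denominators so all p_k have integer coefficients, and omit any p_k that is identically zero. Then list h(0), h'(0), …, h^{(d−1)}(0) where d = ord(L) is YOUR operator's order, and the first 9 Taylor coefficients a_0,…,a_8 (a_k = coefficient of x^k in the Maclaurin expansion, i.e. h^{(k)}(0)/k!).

L = (15 + 12·x + 6·x^2) + (6 + 18·x + 18·x^2 + 6·x^3)·Dx + (1 + 4·x + 6·x^2 + 4·x^3 + x^4)·Dx^2  (order 2).
h: a_k = 3, -6, -9/2, 42, -879/8, 765/4, -19353/80, 1893/10, 268299/4480, …
ICs: h(0) = 3, h′(0) = -6.

f: a_k = 0, 3, 0, -9/2, 0, 81/40, 0, -243/560, 0, …
L₀ from L_f via x↦r, Dx↦r'^{-1}Dx.
Differentiate: ansatz ord ≤ ord L₀ ⇒ L.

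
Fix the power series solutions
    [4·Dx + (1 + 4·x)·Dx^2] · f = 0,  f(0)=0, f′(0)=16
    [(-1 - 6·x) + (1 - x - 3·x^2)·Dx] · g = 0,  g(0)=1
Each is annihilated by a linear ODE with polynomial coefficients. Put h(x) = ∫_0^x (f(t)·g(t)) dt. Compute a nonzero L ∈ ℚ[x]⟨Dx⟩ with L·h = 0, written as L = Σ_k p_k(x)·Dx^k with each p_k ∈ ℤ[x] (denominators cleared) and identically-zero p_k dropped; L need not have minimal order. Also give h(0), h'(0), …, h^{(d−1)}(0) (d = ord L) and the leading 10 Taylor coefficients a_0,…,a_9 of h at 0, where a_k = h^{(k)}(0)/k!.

L = (10 + 48·x)·Dx + (-2 + 24·x + 60·x^2)·Dx^2 + (-1 - 3·x + 7·x^2 + 12·x^3)·Dx^3  (order 3).
h: a_k = 0, 0, 8, -16/3, 88/3, -112/3, 7384/45, -34592/105, 131378/105, -3116048/945, …
ICs: h(0) = 0, h′(0) = 0, h′′(0) = 16.

f: a_k = 0, 16, -32, 256/3, -256, 4096/5, -8192/3, 65536/7, -32768, 1048576/9, …
g: a_k = 1, 1, 4, 7, 19, 40, 97, 217, 508, 1159, …
f·g: L₀ = L_f ⊗_s L_g, ord ≤ 2·1.
∫: right-multiply L₀ by Dx.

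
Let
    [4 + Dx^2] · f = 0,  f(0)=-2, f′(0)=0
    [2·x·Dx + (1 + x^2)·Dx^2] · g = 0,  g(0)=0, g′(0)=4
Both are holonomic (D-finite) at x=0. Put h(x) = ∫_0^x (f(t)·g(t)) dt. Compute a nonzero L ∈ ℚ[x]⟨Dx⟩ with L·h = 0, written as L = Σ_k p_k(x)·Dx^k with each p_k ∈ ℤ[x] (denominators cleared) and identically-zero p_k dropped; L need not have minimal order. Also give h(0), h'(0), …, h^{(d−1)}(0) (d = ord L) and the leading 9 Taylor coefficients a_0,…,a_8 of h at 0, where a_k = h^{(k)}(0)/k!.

f: a_k = -2, 0, 4, 0, -4/3, 0, 8/45, 0, -4/315, …
g: a_k = 0, 4, 0, -4/3, 0, 4/5, 0, -4/7, 0, …
L₀ := L_f ⊗_s L_g (sym. prod.), ord ≤ 4.
∫: right-multiply L₀ by Dx.
L = (160 + 464·x^2 + 464·x^4 + 256·x^6 + 64·x^8)·Dx + (96·x + 224·x^3 + 192·x^5 + 64·x^7)·Dx^2 + (60 + 188·x^2 + 216·x^4 + 128·x^6 + 32·x^8)·Dx^3 + (24·x + 56·x^3 + 48·x^5 + 16·x^7)·Dx^4 + (5 + 18·x^2 + 25·x^4 + 16·x^6 + 4·x^8)·Dx^5  (order 5).
h: a_k = 0, 0, -4, 0, 14/3, 0, -92/45, 0, 269/315, …
ICs: h(0) = 0, h′(0) = 0, h′′(0) = -8, h′′′(0) = 0, h′′′′(0) = 112.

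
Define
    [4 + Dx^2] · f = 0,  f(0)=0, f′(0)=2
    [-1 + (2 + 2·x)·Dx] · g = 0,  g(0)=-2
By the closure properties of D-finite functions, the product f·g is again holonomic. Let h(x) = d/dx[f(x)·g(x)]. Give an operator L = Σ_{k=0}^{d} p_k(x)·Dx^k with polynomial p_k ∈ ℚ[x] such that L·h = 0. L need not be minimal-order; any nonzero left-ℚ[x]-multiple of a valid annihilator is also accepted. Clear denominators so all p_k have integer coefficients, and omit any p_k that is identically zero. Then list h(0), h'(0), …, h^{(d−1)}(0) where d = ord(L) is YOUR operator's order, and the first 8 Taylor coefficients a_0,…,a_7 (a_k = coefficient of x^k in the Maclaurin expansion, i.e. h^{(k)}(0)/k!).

L = (413 + 1344·x + 1696·x^2 + 1024·x^3 + 256·x^4) + (-52 - 180·x - 192·x^2 - 64·x^3)·Dx + (76 + 280·x + 396·x^2 + 256·x^3 + 64·x^4)·Dx^2  (order 2).
h: a_k = -4, -4, 19/2, 13/3, -341/96, -201/160, 7687/11520, 17/4032, …
ICs: h(0) = -4, h′(0) = -4.

f: a_k = 0, 2, 0, -4/3, 0, 4/15, 0, -8/315, …
g: a_k = -2, -1, 1/4, -1/8, 5/64, -7/128, 21/512, -33/1024, …
Sym-product of L_f,L_g gives L₀ (≤ ord 2).
h₀' ⇒ L via d/dx closure of L₀.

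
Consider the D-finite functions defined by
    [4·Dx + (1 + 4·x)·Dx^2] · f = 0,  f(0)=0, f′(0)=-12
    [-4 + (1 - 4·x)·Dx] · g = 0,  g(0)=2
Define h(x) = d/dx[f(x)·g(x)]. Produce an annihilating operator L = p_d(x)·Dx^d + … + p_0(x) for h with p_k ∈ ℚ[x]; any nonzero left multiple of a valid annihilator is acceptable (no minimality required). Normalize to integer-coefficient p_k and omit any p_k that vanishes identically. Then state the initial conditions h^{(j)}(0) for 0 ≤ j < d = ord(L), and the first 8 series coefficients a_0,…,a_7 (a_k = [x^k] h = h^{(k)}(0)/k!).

f: a_k = 0, -12, 24, -64, 192, -3072/5, 2048, -49152/7, …
g: a_k = 2, 8, 32, 128, 512, 2048, 8192, 32768, …
Product ⇒ symmetric product L₀, ord ≤ 2.
h₀' ⇒ L via d/dx closure of L₀.
L = 64 + (4 + 80·x)·Dx + (-1 + 16·x^2)·Dx^2  (order 2).
h: a_k = -24, -96, -960, -3584, -24064, -454656/5, -2613248/5, -69861376/35, …
ICs: h(0) = -24, h′(0) = -96.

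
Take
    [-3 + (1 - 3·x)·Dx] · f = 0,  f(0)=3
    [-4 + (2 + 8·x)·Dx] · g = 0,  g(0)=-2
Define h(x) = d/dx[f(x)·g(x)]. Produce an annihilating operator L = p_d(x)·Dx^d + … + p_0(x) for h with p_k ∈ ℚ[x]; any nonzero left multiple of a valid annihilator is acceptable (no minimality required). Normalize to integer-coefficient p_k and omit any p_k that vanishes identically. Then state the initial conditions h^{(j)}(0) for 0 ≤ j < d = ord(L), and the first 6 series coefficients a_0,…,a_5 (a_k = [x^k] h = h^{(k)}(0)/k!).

f: a_k = 3, 9, 27, 81, 243, 729, …
g: a_k = -2, -4, 4, -8, 20, -56, …
f·g: L₀ = L_f ⊗_s L_g, ord ≤ 1·1.
Differentiate: ansatz ord ≤ ord L₀ ⇒ L.
L = (26 + 180·x + 108·x^2) + (-5 - 11·x + 54·x^2 + 72·x^3)·Dx  (order 1).
h: a_k = -30, -156, -774, -2856, -11550, -38556, …
ICs: h(0) = -30.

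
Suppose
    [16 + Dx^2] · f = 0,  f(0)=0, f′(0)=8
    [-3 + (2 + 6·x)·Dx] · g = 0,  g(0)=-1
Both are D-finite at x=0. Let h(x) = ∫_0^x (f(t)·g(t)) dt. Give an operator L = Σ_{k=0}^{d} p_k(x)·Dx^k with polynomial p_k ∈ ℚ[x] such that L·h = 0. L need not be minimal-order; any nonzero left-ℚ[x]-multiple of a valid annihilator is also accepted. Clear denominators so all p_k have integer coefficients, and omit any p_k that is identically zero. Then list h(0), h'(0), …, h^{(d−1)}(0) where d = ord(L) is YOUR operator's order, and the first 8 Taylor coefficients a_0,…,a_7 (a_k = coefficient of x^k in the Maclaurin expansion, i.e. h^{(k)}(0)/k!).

f: a_k = 0, 8, 0, -64/3, 0, 256/15, 0, -2048/315, …
g: a_k = -1, -3/2, 9/8, -27/16, 405/128, -1701/256, 15309/1024, -72171/2048, …
Product ⇒ symmetric product L₀, ord ≤ 2.
h=∫₀ˣh₀: take L = L₀·Dx.
L = (91 + 384·x + 576·x^2)·Dx + (-12 - 36·x)·Dx^2 + (4 + 24·x + 36·x^2)·Dx^3  (order 3).
h: a_k = 0, 0, -4, -4, 91/12, 37/10, -3781/1440, -6841/1120, …
ICs: h(0) = 0, h′(0) = 0, h′′(0) = -8.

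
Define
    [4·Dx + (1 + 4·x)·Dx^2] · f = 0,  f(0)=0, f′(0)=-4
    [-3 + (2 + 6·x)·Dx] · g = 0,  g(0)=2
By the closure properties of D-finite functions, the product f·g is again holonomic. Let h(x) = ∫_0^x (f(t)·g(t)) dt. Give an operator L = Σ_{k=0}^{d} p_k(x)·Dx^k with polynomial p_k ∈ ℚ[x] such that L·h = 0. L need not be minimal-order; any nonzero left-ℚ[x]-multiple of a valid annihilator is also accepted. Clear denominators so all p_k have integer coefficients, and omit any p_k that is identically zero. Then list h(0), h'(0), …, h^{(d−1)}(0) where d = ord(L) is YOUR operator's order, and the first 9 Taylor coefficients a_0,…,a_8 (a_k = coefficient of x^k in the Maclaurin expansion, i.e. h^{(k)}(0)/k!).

L = (3 + 36·x)·Dx + (4 + 12·x)·Dx^2 + (4 + 40·x + 132·x^2 + 144·x^3)·Dx^3  (order 3).
h: a_k = 0, 0, -4, 4/3, -29/12, 13/2, -9383/480, 206953/3360, -7147521/35840, …
ICs: h(0) = 0, h′(0) = 0, h′′(0) = -8.

f: a_k = 0, -4, 8, -64/3, 64, -1024/5, 2048/3, -16384/7, 8192, …
g: a_k = 2, 3, -9/4, 27/8, -405/64, 1701/128, -15309/512, 72171/1024, -2814669/16384, …
Product ⇒ symmetric product L₀, ord ≤ 2.
Integrate: L := L₀·Dx.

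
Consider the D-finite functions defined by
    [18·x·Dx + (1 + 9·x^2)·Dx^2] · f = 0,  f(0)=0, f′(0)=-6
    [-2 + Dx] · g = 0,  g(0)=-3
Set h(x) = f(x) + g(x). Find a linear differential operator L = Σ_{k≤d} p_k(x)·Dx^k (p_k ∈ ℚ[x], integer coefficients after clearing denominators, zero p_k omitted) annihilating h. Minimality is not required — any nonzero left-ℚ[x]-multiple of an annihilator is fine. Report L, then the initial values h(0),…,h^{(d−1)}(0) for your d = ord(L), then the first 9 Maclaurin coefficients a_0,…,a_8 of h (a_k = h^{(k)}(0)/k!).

f: a_k = 0, -6, 0, 18, 0, -486/5, 0, 4374/7, 0, …
g: a_k = -3, -6, -6, -4, -2, -4/5, -4/15, -8/105, -2/105, …
f+g: L₀ = lclm(L_f,L_g), ord ≤ 2+1.
L = (18 - 36·x - 486·x^2 - 324·x^3)·Dx + (-11 + 207·x^2 - 162·x^4)·Dx^2 + (1 + 9·x + 18·x^2 + 81·x^3 + 81·x^4)·Dx^3  (order 3).
h: a_k = -3, -12, -6, 14, -2, -98, -4/15, 65602/105, -2/105, …
ICs: h(0) = -3, h′(0) = -12, h′′(0) = -12.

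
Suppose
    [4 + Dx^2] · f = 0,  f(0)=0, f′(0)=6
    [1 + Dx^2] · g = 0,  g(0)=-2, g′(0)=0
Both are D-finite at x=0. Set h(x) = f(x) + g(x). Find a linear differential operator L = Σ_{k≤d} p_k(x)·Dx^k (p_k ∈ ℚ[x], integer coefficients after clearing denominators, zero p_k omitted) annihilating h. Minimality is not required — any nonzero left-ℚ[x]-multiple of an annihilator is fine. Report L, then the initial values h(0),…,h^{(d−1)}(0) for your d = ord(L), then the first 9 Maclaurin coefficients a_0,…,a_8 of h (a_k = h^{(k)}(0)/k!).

L = 4 + 5·Dx^2 + Dx^4  (order 4).
h: a_k = -2, 6, 1, -4, -1/12, 4/5, 1/360, -8/105, -1/20160, …
ICs: h(0) = -2, h′(0) = 6, h′′(0) = 2, h′′′(0) = -24.

f: a_k = 0, 6, 0, -4, 0, 4/5, 0, -8/105, 0, …
g: a_k = -2, 0, 1, 0, -1/12, 0, 1/360, 0, -1/20160, …
Sum ⇒ L₀ = lclm(L_f,L_g) in ℚ(x)⟨Dx⟩.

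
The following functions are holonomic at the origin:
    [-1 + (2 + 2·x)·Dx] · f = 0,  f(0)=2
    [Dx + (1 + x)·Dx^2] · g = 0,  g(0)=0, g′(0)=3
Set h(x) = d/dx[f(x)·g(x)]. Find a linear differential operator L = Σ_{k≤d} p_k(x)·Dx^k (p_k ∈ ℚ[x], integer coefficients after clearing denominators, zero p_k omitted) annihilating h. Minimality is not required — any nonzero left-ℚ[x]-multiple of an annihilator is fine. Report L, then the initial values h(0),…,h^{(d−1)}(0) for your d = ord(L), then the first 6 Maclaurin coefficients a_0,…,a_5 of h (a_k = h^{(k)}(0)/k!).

L = 1 + (8 + 8·x)·Dx + (4 + 8·x + 4·x^2)·Dx^2  (order 2).
h: a_k = 6, 0, -3/4, 1, -71/64, 93/80, …
ICs: h(0) = 6, h′(0) = 0.

f: a_k = 2, 1, -1/4, 1/8, -5/64, 7/128, …
g: a_k = 0, 3, -3/2, 1, -3/4, 3/5, …
Sym-product of L_f,L_g gives L₀ (≤ ord 2).
Derive L from L₀ (diff closure).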